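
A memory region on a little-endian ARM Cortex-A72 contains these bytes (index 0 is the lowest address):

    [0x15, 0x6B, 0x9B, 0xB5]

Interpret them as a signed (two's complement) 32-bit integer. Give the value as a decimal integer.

In little-endian order the low byte comes first in memory.
Reassemble most-significant byte first: B5 9B 6B 15 → 0xB59B6B15.
Top bit is set, so as a signed 32-bit value this is 0xB59B6B15 − 2^32 = -1248105707.

-1248105707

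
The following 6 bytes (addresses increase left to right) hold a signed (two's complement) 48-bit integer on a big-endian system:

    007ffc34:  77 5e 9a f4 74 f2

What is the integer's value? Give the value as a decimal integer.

131248210343154

Big-endian: lowest address holds the most-significant byte.
The bytes are already most-significant first: 0x775E9AF474F2.
0x775E9AF474F2 = 131248210343154.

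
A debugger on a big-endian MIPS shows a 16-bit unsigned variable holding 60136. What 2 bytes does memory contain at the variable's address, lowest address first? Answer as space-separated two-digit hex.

EA E8

60136 in hexadecimal, padded to 16 bits, is 0xEAE8.
Split into bytes (most-significant first): EA E8.
Big-endian stores the most-significant byte at the lowest address.
So the memory order matches the most-significant-first order: EA E8.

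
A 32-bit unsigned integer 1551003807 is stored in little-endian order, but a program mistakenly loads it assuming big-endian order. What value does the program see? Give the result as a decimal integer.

1551003807 in 32-bit hexadecimal is 0x5C72709F.
Stored little-endian, the bytes at ascending addresses are 9F 70 72 5C.
Read back as big-endian, the last byte is least significant, giving 0x9F70725C.
0x9F70725C = 2674946652.

2674946652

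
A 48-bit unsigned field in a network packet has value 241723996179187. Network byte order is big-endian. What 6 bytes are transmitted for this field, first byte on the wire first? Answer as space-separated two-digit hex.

241723996179187 in hexadecimal, padded to 48 bits, is 0xDBD8C0ED0AF3.
Split into bytes (most-significant first): DB D8 C0 ED 0A F3.
In big-endian order the high byte comes first in memory.
So the memory order matches the most-significant-first order: DB D8 C0 ED 0A F3.

DB D8 C0 ED 0A F3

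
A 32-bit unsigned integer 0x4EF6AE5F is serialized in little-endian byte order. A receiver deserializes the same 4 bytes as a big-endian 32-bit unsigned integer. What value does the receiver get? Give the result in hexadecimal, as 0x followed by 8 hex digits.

Stored little-endian, the bytes at ascending addresses are 5F AE F6 4E.
Read back as big-endian, the last byte is least significant, giving 0x5FAEF64E.

0x5FAEF64E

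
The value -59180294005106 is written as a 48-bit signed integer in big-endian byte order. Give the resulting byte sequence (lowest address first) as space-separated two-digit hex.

CA 2D 03 99 1E 8E

Two's complement of -59180294005106 in 48 bits: 59180294005106 = 0x35D2FC66E172; invert → 0xCA2D03991E8D; add 1 → 0xCA2D03991E8E.
Split into bytes (most-significant first): CA 2D 03 99 1E 8E.
In big-endian order the high byte comes first in memory.
So the memory order matches the most-significant-first order: CA 2D 03 99 1E 8E.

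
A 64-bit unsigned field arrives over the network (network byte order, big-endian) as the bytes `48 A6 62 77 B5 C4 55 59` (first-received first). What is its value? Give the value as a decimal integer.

Big-endian stores the most-significant byte at the lowest address.
The bytes are already most-significant first: 0x48A66277B5C45559.
0x48A66277B5C45559 = 5234979883154953561.

5234979883154953561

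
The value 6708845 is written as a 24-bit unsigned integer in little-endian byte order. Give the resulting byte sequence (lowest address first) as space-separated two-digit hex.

6D 5E 66

6708845 in hexadecimal, padded to 24 bits, is 0x665E6D.
Split into bytes (most-significant first): 66 5E 6D.
Little-endian stores the least-significant byte at the lowest address.
So at ascending addresses the bytes are 6D 5E 66.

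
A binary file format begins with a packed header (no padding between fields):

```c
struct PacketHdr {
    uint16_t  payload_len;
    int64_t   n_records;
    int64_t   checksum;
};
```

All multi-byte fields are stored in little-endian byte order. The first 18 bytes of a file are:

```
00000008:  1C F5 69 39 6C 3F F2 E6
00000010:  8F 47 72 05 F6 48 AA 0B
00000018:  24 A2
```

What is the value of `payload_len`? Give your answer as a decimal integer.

`payload_len` is the first field, at byte offset 0, occupying 2 bytes.
Bytes at offsets 0..1: 1C F5.
In little-endian order the low byte comes first in memory.
Reassemble most-significant byte first: F5 1C → 0xF51C.
0xF51C = 62748.

62748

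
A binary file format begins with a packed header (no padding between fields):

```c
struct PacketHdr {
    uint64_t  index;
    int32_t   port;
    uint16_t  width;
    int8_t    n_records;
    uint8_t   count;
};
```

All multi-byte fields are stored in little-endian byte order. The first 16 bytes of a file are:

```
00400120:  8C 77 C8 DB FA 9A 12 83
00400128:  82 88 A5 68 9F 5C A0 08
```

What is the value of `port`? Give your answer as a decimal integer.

1755678850

`port` follows `index` (8 bytes), so it starts at byte offset 8 and occupies 4 bytes.
Bytes at offsets 8..11: 82 88 A5 68.
Little-endian: lowest address holds the least-significant byte.
Reassemble most-significant byte first: 68 A5 88 82 → 0x68A58882.
0x68A58882 = 1755678850.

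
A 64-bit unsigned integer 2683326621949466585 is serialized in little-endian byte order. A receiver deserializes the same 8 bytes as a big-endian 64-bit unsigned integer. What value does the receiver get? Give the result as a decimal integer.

15679182619840822565

2683326621949466585 in 64-bit hexadecimal is 0x253D175885A597D9.
Stored little-endian, the bytes at ascending addresses are D9 97 A5 85 58 17 3D 25.
Read back as big-endian, the last byte is least significant, giving 0xD997A58558173D25.
0xD997A58558173D25 = 15679182619840822565.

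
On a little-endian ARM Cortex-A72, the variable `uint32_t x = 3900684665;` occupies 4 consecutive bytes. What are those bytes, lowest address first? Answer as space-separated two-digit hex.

3900684665 in hexadecimal, padded to 32 bits, is 0xE87FB979.
Split into bytes (most-significant first): E8 7F B9 79.
Little-endian stores the least-significant byte at the lowest address.
So at ascending addresses the bytes are 79 B9 7F E8.

79 B9 7F E8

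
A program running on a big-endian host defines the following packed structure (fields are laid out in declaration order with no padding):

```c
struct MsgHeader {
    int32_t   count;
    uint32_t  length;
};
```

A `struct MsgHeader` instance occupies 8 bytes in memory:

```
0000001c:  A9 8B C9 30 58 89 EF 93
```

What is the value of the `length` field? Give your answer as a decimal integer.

1485434771

`length` follows `count` (4 bytes), so it starts at byte offset 4 and occupies 4 bytes.
Bytes at offsets 4..7: 58 89 EF 93.
Big-endian stores the most-significant byte at the lowest address.
The bytes are already most-significant first: 0x5889EF93.
0x5889EF93 = 1485434771.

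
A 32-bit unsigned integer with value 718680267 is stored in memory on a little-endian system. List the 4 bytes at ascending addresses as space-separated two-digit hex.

718680267 in hexadecimal, padded to 32 bits, is 0x2AD630CB.
Split into bytes (most-significant first): 2A D6 30 CB.
Little-endian: lowest address holds the least-significant byte.
So at ascending addresses the bytes are CB 30 D6 2A.

CB 30 D6 2A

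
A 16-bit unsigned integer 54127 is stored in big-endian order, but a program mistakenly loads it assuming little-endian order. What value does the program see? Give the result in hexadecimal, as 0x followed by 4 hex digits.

0x6FD3

54127 in 16-bit hexadecimal is 0xD36F.
Stored big-endian, the bytes at ascending addresses are D3 6F.
Read back as little-endian, the first byte is least significant, giving 0x6FD3.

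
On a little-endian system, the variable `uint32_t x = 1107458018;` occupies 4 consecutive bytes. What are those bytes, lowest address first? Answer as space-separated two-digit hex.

1107458018 in hexadecimal, padded to 32 bits, is 0x420277E2.
Split into bytes (most-significant first): 42 02 77 E2.
Little-endian: lowest address holds the least-significant byte.
So at ascending addresses the bytes are E2 77 02 42.

E2 77 02 42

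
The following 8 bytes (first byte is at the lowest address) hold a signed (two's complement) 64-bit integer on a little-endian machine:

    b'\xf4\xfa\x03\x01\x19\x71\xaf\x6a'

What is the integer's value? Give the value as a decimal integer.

7687487441149885172

In little-endian order the low byte comes first in memory.
Reassemble most-significant byte first: 6A AF 71 19 01 03 FA F4 → 0x6AAF71190103FAF4.
0x6AAF71190103FAF4 = 7687487441149885172.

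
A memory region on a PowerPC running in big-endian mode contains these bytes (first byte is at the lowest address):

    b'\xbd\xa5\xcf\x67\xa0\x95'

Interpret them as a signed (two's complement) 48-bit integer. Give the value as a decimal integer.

In big-endian order the high byte comes first in memory.
The bytes are already most-significant first: 0xBDA5CF67A095.
Top bit is set, so as a signed 48-bit value this is 0xBDA5CF67A095 − 2^48 = -72955129782123.

-72955129782123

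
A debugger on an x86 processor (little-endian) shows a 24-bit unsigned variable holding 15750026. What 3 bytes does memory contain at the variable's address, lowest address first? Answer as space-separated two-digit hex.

8A 53 F0

15750026 in hexadecimal, padded to 24 bits, is 0xF0538A.
Split into bytes (most-significant first): F0 53 8A.
In little-endian order the low byte comes first in memory.
So at ascending addresses the bytes are 8A 53 F0.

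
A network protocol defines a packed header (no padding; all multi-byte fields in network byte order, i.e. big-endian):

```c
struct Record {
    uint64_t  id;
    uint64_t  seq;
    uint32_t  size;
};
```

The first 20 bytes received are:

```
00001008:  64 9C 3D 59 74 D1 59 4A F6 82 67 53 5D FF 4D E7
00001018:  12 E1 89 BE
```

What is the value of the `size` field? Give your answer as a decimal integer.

`size` follows `id` (8 B), `seq` (8 B), so it starts at offset 8 + 8 = 16 and occupies 4 bytes.
Bytes at offsets 16..19: 12 E1 89 BE.
In big-endian order the high byte comes first in memory.
The bytes are already most-significant first: 0x12E189BE.
0x12E189BE = 316770750.

316770750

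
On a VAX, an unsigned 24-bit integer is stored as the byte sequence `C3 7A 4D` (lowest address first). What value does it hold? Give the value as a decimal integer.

5077699

In little-endian order the low byte comes first in memory.
Reassemble most-significant byte first: 4D 7A C3 → 0x4D7AC3.
0x4D7AC3 = 5077699.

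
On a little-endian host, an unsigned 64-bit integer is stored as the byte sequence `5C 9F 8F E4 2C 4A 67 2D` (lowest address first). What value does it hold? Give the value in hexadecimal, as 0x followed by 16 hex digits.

Little-endian stores the least-significant byte at the lowest address.
Reassemble most-significant byte first: 2D 67 4A 2C E4 8F 9F 5C → 0x2D674A2CE48F9F5C.

0x2D674A2CE48F9F5C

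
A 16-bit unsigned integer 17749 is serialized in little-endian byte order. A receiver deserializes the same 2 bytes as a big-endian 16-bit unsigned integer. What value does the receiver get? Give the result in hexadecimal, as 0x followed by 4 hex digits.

17749 in 16-bit hexadecimal is 0x4555.
Stored little-endian, the bytes at ascending addresses are 55 45.
Read back as big-endian, the last byte is least significant, giving 0x5545.

0x5545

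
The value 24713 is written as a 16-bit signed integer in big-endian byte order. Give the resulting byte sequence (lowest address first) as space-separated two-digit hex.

60 89

24713 in hexadecimal, padded to 16 bits, is 0x6089.
Split into bytes (most-significant first): 60 89.
Big-endian: lowest address holds the most-significant byte.
So the memory order matches the most-significant-first order: 60 89.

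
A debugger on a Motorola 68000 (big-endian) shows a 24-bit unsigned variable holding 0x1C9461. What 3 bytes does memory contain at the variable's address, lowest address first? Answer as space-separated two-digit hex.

1C 94 61

Split into bytes (most-significant first): 1C 94 61.
In big-endian order the high byte comes first in memory.
So the memory order matches the most-significant-first order: 1C 94 61.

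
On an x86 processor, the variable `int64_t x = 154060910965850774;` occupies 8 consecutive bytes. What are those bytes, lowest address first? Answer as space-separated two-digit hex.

154060910965850774 in hexadecimal, padded to 64 bits, is 0x022355950FE48296.
Split into bytes (most-significant first): 02 23 55 95 0F E4 82 96.
Little-endian: lowest address holds the least-significant byte.
So at ascending addresses the bytes are 96 82 E4 0F 95 55 23 02.

96 82 E4 0F 95 55 23 02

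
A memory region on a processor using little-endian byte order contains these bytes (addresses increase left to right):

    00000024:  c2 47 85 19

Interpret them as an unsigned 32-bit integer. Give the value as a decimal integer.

428165058

Little-endian: lowest address holds the least-significant byte.
Reassemble most-significant byte first: 19 85 47 C2 → 0x198547C2.
0x198547C2 = 428165058.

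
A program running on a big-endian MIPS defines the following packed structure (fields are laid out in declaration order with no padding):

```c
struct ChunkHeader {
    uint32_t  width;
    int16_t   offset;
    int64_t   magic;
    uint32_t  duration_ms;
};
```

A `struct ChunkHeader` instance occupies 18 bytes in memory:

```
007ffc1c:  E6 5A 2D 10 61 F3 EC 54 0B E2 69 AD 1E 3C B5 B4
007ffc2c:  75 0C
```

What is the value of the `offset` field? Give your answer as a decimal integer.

25075

`offset` follows `width` (4 bytes), so it starts at byte offset 4 and occupies 2 bytes.
Bytes at offsets 4..5: 61 F3.
Big-endian: lowest address holds the most-significant byte.
The bytes are already most-significant first: 0x61F3.
0x61F3 = 25075.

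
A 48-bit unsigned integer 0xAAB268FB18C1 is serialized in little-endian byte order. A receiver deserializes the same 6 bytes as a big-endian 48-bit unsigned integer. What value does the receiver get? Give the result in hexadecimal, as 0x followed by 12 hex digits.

Stored little-endian, the bytes at ascending addresses are C1 18 FB 68 B2 AA.
Read back as big-endian, the last byte is least significant, giving 0xC118FB68B2AA.

0xC118FB68B2AA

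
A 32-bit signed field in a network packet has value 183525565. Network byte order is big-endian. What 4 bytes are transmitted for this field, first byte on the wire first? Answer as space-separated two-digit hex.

183525565 in hexadecimal, padded to 32 bits, is 0x0AF060BD.
Split into bytes (most-significant first): 0A F0 60 BD.
Big-endian stores the most-significant byte at the lowest address.
So the memory order matches the most-significant-first order: 0A F0 60 BD.

0A F0 60 BD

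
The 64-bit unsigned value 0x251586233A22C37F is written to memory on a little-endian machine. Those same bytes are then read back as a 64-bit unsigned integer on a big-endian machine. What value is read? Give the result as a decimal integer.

9206239696374863141

Stored little-endian, the bytes at ascending addresses are 7F C3 22 3A 23 86 15 25.
Read back as big-endian, the last byte is least significant, giving 0x7FC3223A23861525.
0x7FC3223A23861525 = 9206239696374863141.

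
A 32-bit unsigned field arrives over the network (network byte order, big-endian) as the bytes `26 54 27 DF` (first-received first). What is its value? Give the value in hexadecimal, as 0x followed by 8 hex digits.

Big-endian: lowest address holds the most-significant byte.
The bytes are already most-significant first: 0x265427DF.

0x265427DF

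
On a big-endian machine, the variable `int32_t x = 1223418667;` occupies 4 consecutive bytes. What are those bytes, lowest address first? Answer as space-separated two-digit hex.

48 EB E3 2B

1223418667 in hexadecimal, padded to 32 bits, is 0x48EBE32B.
Split into bytes (most-significant first): 48 EB E3 2B.
Big-endian stores the most-significant byte at the lowest address.
So the memory order matches the most-significant-first order: 48 EB E3 2B.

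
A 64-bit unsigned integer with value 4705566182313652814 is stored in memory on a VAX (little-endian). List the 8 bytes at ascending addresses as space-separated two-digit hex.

4E 72 E5 FB 82 87 4D 41

4705566182313652814 in hexadecimal, padded to 64 bits, is 0x414D8782FBE5724E.
Split into bytes (most-significant first): 41 4D 87 82 FB E5 72 4E.
In little-endian order the low byte comes first in memory.
So at ascending addresses the bytes are 4E 72 E5 FB 82 87 4D 41.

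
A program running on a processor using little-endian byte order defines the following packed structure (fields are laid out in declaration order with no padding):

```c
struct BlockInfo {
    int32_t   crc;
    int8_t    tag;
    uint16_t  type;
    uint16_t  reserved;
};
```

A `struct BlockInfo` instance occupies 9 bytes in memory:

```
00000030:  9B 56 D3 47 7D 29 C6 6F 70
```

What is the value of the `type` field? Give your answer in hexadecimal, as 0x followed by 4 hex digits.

0xC629

`type` follows `crc` (4 B), `tag` (1 B), so it starts at offset 4 + 1 = 5 and occupies 2 bytes.
Bytes at offsets 5..6: 29 C6.
Little-endian stores the least-significant byte at the lowest address.
Reassemble most-significant byte first: C6 29 → 0xC629.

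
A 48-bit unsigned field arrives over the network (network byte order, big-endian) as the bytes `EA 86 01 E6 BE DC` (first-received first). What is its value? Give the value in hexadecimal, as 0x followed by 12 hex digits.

Big-endian: lowest address holds the most-significant byte.
The bytes are already most-significant first: 0xEA8601E6BEDC.

0xEA8601E6BEDC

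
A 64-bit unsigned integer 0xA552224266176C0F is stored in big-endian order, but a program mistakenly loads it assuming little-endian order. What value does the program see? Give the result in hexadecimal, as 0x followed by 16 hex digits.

Stored big-endian, the bytes at ascending addresses are A5 52 22 42 66 17 6C 0F.
Read back as little-endian, the first byte is least significant, giving 0x0F6C1766422252A5.

0x0F6C1766422252A5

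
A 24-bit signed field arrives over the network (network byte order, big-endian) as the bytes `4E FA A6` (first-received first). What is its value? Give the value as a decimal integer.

Big-endian: lowest address holds the most-significant byte.
The bytes are already most-significant first: 0x4EFAA6.
0x4EFAA6 = 5175974.

5175974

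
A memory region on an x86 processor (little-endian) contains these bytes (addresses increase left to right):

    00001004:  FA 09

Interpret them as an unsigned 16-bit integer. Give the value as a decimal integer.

2554

Little-endian: lowest address holds the least-significant byte.
Reassemble most-significant byte first: 09 FA → 0x09FA.
0x09FA = 2554.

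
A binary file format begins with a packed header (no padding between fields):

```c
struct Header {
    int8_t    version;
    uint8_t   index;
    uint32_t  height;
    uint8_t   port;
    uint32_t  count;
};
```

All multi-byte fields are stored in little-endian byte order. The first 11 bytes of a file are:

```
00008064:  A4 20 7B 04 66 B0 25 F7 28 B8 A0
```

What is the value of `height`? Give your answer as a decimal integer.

2959475835

`height` follows `version` (1 B), `index` (1 B), so it starts at offset 1 + 1 = 2 and occupies 4 bytes.
Bytes at offsets 2..5: 7B 04 66 B0.
Little-endian stores the least-significant byte at the lowest address.
Reassemble most-significant byte first: B0 66 04 7B → 0xB066047B.
0xB066047B = 2959475835.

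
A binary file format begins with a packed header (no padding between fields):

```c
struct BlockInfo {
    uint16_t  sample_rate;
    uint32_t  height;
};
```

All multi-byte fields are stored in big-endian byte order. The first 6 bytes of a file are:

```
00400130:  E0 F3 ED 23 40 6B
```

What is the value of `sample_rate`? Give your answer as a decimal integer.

57587

`sample_rate` is the first field, at byte offset 0, occupying 2 bytes.
Bytes at offsets 0..1: E0 F3.
In big-endian order the high byte comes first in memory.
The bytes are already most-significant first: 0xE0F3.
0xE0F3 = 57587.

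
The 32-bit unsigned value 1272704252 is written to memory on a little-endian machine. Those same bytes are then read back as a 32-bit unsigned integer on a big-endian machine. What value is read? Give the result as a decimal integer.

1272704252 in 32-bit hexadecimal is 0x4BDBECFC.
Stored little-endian, the bytes at ascending addresses are FC EC DB 4B.
Read back as big-endian, the last byte is least significant, giving 0xFCECDB4B.
0xFCECDB4B = 4243381067.

4243381067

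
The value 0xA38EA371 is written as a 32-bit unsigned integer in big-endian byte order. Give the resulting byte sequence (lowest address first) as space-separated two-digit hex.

A3 8E A3 71

Split into bytes (most-significant first): A3 8E A3 71.
Big-endian: lowest address holds the most-significant byte.
So the memory order matches the most-significant-first order: A3 8E A3 71.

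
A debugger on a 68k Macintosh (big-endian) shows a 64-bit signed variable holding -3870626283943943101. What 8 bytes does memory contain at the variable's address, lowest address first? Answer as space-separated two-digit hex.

Two's complement of -3870626283943943101 in 64 bits: 3870626283943943101 = 0x35B73A1908C4DBBD; invert → 0xCA48C5E6F73B2442; add 1 → 0xCA48C5E6F73B2443.
Split into bytes (most-significant first): CA 48 C5 E6 F7 3B 24 43.
Big-endian: lowest address holds the most-significant byte.
So the memory order matches the most-significant-first order: CA 48 C5 E6 F7 3B 24 43.

CA 48 C5 E6 F7 3B 24 43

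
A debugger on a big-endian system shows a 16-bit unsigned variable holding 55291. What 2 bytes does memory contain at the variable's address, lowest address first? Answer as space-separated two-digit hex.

D7 FB

55291 in hexadecimal, padded to 16 bits, is 0xD7FB.
Split into bytes (most-significant first): D7 FB.
Big-endian stores the most-significant byte at the lowest address.
So the memory order matches the most-significant-first order: D7 FB.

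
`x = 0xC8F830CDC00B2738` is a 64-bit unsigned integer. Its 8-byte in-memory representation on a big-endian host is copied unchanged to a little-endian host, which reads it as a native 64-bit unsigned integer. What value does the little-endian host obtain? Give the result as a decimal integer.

Stored big-endian, the bytes at ascending addresses are C8 F8 30 CD C0 0B 27 38.
Read back as little-endian, the first byte is least significant, giving 0x38270BC0CD30F8C8.
0x38270BC0CD30F8C8 = 4046215712919845064.

4046215712919845064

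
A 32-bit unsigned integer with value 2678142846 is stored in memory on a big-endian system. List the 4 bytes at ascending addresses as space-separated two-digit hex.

2678142846 in hexadecimal, padded to 32 bits, is 0x9FA1377E.
Split into bytes (most-significant first): 9F A1 37 7E.
Big-endian: lowest address holds the most-significant byte.
So the memory order matches the most-significant-first order: 9F A1 37 7E.

9F A1 37 7E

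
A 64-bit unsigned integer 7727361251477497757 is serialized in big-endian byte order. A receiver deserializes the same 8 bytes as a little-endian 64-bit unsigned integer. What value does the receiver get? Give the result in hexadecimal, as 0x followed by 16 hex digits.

7727361251477497757 in 64-bit hexadecimal is 0x6B3D1A1DED6F279D.
Stored big-endian, the bytes at ascending addresses are 6B 3D 1A 1D ED 6F 27 9D.
Read back as little-endian, the first byte is least significant, giving 0x9D276FED1D1A3D6B.

0x9D276FED1D1A3D6B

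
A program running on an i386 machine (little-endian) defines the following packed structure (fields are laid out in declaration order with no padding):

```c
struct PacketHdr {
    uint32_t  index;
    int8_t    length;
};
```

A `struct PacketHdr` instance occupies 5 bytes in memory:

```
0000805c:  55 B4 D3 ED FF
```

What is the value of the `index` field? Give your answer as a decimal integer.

3990074453

`index` is the first field, at byte offset 0, occupying 4 bytes.
Bytes at offsets 0..3: 55 B4 D3 ED.
Little-endian stores the least-significant byte at the lowest address.
Reassemble most-significant byte first: ED D3 B4 55 → 0xEDD3B455.
0xEDD3B455 = 3990074453.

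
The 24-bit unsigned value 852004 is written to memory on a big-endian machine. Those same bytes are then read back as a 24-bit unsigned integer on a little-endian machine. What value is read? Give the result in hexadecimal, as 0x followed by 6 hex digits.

852004 in 24-bit hexadecimal is 0x0D0024.
Stored big-endian, the bytes at ascending addresses are 0D 00 24.
Read back as little-endian, the first byte is least significant, giving 0x24000D.

0x24000D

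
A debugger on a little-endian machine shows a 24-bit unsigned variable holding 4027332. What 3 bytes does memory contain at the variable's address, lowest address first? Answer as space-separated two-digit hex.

4027332 in hexadecimal, padded to 24 bits, is 0x3D73C4.
Split into bytes (most-significant first): 3D 73 C4.
Little-endian stores the least-significant byte at the lowest address.
So at ascending addresses the bytes are C4 73 3D.

C4 73 3D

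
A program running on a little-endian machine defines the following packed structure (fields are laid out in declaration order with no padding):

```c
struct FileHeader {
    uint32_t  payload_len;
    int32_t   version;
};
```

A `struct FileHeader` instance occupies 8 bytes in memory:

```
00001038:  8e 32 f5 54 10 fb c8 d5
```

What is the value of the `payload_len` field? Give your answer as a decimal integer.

1425355406

`payload_len` is the first field, at byte offset 0, occupying 4 bytes.
Bytes at offsets 0..3: 8E 32 F5 54.
Little-endian stores the least-significant byte at the lowest address.
Reassemble most-significant byte first: 54 F5 32 8E → 0x54F5328E.
0x54F5328E = 1425355406.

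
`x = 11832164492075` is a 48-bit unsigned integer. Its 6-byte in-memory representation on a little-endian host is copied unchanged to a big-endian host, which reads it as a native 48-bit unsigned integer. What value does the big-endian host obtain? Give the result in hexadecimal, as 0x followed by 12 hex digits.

11832164492075 in 48-bit hexadecimal is 0x0AC2E3F6232B.
Stored little-endian, the bytes at ascending addresses are 2B 23 F6 E3 C2 0A.
Read back as big-endian, the last byte is least significant, giving 0x2B23F6E3C20A.

0x2B23F6E3C20A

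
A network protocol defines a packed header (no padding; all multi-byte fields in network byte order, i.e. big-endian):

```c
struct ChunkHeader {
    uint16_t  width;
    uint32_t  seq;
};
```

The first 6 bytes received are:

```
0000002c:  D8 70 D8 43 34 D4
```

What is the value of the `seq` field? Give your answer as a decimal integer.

`seq` follows `width` (2 bytes), so it starts at byte offset 2 and occupies 4 bytes.
Bytes at offsets 2..5: D8 43 34 D4.
In big-endian order the high byte comes first in memory.
The bytes are already most-significant first: 0xD84334D4.
0xD84334D4 = 3628283092.

3628283092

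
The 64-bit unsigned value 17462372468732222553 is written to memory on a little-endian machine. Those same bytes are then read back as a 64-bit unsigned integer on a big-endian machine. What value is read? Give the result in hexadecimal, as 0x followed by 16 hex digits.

0x595C589E3DCF56F2

17462372468732222553 in 64-bit hexadecimal is 0xF256CF3D9E585C59.
Stored little-endian, the bytes at ascending addresses are 59 5C 58 9E 3D CF 56 F2.
Read back as big-endian, the last byte is least significant, giving 0x595C589E3DCF56F2.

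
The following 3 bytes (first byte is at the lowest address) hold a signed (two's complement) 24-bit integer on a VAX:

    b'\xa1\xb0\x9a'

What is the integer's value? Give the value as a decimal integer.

In little-endian order the low byte comes first in memory.
Reassemble most-significant byte first: 9A B0 A1 → 0x9AB0A1.
Top bit is set, so as a signed 24-bit value this is 0x9AB0A1 − 2^24 = -6639455.

-6639455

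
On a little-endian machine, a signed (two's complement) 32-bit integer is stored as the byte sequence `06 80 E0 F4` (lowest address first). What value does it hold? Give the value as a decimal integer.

Little-endian: lowest address holds the least-significant byte.
Reassemble most-significant byte first: F4 E0 80 06 → 0xF4E08006.
Top bit is set, so as a signed 32-bit value this is 0xF4E08006 − 2^32 = -186613754.

-186613754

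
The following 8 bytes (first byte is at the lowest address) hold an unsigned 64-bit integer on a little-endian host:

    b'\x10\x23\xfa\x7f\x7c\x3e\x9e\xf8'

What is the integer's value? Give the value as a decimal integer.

17914825072170378000

In little-endian order the low byte comes first in memory.
Reassemble most-significant byte first: F8 9E 3E 7C 7F FA 23 10 → 0xF89E3E7C7FFA2310.
0xF89E3E7C7FFA2310 = 17914825072170378000.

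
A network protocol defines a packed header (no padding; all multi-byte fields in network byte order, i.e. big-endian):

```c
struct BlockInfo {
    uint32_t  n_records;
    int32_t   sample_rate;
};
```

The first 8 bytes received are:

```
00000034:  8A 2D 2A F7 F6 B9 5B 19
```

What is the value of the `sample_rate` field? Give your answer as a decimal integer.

-155624679

`sample_rate` follows `n_records` (4 bytes), so it starts at byte offset 4 and occupies 4 bytes.
Bytes at offsets 4..7: F6 B9 5B 19.
In big-endian order the high byte comes first in memory.
The bytes are already most-significant first: 0xF6B95B19.
Top bit is set, so as a signed 32-bit value this is 0xF6B95B19 − 2^32 = -155624679.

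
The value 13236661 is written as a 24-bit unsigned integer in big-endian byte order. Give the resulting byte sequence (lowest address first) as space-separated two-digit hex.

13236661 in hexadecimal, padded to 24 bits, is 0xC9F9B5.
Split into bytes (most-significant first): C9 F9 B5.
Big-endian stores the most-significant byte at the lowest address.
So the memory order matches the most-significant-first order: C9 F9 B5.

C9 F9 B5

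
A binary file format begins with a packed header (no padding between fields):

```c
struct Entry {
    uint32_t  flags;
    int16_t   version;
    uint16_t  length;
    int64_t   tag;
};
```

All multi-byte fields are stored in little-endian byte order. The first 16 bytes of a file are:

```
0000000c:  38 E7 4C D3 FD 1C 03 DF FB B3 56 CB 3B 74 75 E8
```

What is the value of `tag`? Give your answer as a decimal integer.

`tag` follows `flags` (4 B), `version` (2 B), `length` (2 B), so it starts at offset 4 + 2 + 2 = 8 and occupies 8 bytes.
Bytes at offsets 8..15: FB B3 56 CB 3B 74 75 E8.
Little-endian: lowest address holds the least-significant byte.
Reassemble most-significant byte first: E8 75 74 3B CB 56 B3 FB → 0xE875743BCB56B3FB.
Top bit is set, so as a signed 64-bit value this is 0xE875743BCB56B3FB − 2^64 = -1696321884471774213.

-1696321884471774213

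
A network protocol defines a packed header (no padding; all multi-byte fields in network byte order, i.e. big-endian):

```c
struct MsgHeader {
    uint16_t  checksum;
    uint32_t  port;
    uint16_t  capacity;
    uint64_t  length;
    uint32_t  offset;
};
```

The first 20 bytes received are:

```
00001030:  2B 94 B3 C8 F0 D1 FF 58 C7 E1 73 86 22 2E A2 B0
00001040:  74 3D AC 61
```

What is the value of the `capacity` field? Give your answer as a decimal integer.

`capacity` follows `checksum` (2 B), `port` (4 B), so it starts at offset 2 + 4 = 6 and occupies 2 bytes.
Bytes at offsets 6..7: FF 58.
In big-endian order the high byte comes first in memory.
The bytes are already most-significant first: 0xFF58.
0xFF58 = 65368.

65368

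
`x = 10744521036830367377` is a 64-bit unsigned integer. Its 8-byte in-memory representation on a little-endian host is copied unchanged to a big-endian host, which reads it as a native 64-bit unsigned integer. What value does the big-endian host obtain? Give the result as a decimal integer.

10744521036830367377 in 64-bit hexadecimal is 0x951C34F4C1FC5E91.
Stored little-endian, the bytes at ascending addresses are 91 5E FC C1 F4 34 1C 95.
Read back as big-endian, the last byte is least significant, giving 0x915EFCC1F4341C95.
0x915EFCC1F4341C95 = 10475087693266295957.

10475087693266295957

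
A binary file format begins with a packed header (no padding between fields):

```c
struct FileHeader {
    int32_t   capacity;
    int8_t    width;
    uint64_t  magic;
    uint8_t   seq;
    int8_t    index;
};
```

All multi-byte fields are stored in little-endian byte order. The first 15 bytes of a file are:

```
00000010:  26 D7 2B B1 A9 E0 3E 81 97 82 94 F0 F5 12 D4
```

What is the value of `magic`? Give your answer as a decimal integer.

`magic` follows `capacity` (4 B), `width` (1 B), so it starts at offset 4 + 1 = 5 and occupies 8 bytes.
Bytes at offsets 5..12: E0 3E 81 97 82 94 F0 F5.
In little-endian order the low byte comes first in memory.
Reassemble most-significant byte first: F5 F0 94 82 97 81 3E E0 → 0xF5F0948297813EE0.
0xF5F0948297813EE0 = 17721827822311390944.

17721827822311390944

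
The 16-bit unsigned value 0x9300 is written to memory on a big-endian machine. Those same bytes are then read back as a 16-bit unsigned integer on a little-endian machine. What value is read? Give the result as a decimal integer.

147

Stored big-endian, the bytes at ascending addresses are 93 00.
Read back as little-endian, the first byte is least significant, giving 0x0093.
0x0093 = 147.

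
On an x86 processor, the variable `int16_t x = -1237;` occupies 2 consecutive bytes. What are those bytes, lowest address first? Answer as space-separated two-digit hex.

2B FB

Two's complement of -1237 in 16 bits: 1237 = 0x04D5; invert → 0xFB2A; add 1 → 0xFB2B.
Split into bytes (most-significant first): FB 2B.
Little-endian stores the least-significant byte at the lowest address.
So at ascending addresses the bytes are 2B FB.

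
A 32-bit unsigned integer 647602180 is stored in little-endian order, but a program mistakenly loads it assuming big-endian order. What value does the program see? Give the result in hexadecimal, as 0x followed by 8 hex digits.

0x04A09926

647602180 in 32-bit hexadecimal is 0x2699A004.
Stored little-endian, the bytes at ascending addresses are 04 A0 99 26.
Read back as big-endian, the last byte is least significant, giving 0x04A09926.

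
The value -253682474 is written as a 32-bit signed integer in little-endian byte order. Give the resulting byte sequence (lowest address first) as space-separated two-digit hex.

Two's complement of -253682474 in 32 bits: 253682474 = 0x0F1EE32A; invert → 0xF0E11CD5; add 1 → 0xF0E11CD6.
Split into bytes (most-significant first): F0 E1 1C D6.
Little-endian stores the least-significant byte at the lowest address.
So at ascending addresses the bytes are D6 1C E1 F0.

D6 1C E1 F0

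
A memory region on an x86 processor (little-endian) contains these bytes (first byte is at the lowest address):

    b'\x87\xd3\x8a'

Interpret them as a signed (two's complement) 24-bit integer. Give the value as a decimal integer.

Little-endian stores the least-significant byte at the lowest address.
Reassemble most-significant byte first: 8A D3 87 → 0x8AD387.
Top bit is set, so as a signed 24-bit value this is 0x8AD387 − 2^24 = -7679097.

-7679097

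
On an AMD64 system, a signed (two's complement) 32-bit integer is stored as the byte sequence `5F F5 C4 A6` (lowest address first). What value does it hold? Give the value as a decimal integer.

Little-endian: lowest address holds the least-significant byte.
Reassemble most-significant byte first: A6 C4 F5 5F → 0xA6C4F55F.
Top bit is set, so as a signed 32-bit value this is 0xA6C4F55F − 2^32 = -1497041569.

-1497041569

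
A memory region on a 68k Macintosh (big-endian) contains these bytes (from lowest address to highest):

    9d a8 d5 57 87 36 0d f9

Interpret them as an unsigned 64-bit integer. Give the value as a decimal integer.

Big-endian stores the most-significant byte at the lowest address.
The bytes are already most-significant first: 0x9DA8D55787360DF9.
0x9DA8D55787360DF9 = 11360564631949413881.

11360564631949413881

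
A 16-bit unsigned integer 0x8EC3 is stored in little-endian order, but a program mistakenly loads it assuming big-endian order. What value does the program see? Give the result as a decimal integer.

Stored little-endian, the bytes at ascending addresses are C3 8E.
Read back as big-endian, the last byte is least significant, giving 0xC38E.
0xC38E = 50062.

50062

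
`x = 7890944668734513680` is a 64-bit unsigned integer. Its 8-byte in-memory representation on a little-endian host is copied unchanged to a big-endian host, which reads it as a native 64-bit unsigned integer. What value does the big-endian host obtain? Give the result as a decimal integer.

1216585711927722605

7890944668734513680 in 64-bit hexadecimal is 0x6D82445E422EE210.
Stored little-endian, the bytes at ascending addresses are 10 E2 2E 42 5E 44 82 6D.
Read back as big-endian, the last byte is least significant, giving 0x10E22E425E44826D.
0x10E22E425E44826D = 1216585711927722605.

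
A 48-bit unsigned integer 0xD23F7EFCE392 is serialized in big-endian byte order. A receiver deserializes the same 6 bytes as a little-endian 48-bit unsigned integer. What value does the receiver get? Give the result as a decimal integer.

161507891363794

Stored big-endian, the bytes at ascending addresses are D2 3F 7E FC E3 92.
Read back as little-endian, the first byte is least significant, giving 0x92E3FC7E3FD2.
0x92E3FC7E3FD2 = 161507891363794.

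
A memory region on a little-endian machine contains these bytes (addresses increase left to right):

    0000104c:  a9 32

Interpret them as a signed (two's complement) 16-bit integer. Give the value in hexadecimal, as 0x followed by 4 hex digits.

0x32A9

Little-endian stores the least-significant byte at the lowest address.
Reassemble most-significant byte first: 32 A9 → 0x32A9.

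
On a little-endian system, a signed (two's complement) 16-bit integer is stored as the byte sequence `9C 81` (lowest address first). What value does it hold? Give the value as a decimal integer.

Little-endian: lowest address holds the least-significant byte.
Reassemble most-significant byte first: 81 9C → 0x819C.
Top bit is set, so as a signed 16-bit value this is 0x819C − 2^16 = -32356.

-32356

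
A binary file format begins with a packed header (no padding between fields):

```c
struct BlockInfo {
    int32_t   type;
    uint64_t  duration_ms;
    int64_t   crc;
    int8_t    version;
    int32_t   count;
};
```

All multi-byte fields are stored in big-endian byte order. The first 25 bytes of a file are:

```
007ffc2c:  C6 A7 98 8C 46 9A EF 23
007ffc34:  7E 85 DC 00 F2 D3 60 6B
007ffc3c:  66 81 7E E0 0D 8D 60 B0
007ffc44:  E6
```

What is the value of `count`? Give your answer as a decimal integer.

`count` follows `type` (4 B), `duration_ms` (8 B), `crc` (8 B), `version` (1 B), so it starts at offset 4 + 8 + 8 + 1 = 21 and occupies 4 bytes.
Bytes at offsets 21..24: 8D 60 B0 E6.
Big-endian stores the most-significant byte at the lowest address.
The bytes are already most-significant first: 0x8D60B0E6.
Top bit is set, so as a signed 32-bit value this is 0x8D60B0E6 − 2^32 = -1923043098.

-1923043098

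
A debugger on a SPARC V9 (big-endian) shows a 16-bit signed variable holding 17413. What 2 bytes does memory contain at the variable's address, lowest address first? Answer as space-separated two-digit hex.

17413 in hexadecimal, padded to 16 bits, is 0x4405.
Split into bytes (most-significant first): 44 05.
Big-endian stores the most-significant byte at the lowest address.
So the memory order matches the most-significant-first order: 44 05.

44 05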